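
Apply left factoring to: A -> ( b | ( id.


Common prefix: '('
Factored: A -> ( A', A' -> b | id


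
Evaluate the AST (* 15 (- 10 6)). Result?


Evaluate inner: (- 10 6) = 4
Evaluate root: (* 15 4) = 60
Result: 60


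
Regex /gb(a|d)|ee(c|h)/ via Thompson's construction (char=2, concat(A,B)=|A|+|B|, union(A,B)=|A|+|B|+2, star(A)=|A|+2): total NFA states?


Syntax tree has 8 char leaf(s), 3 union(s), 0 star(s)
chars contribute 8×2 = 16; each union adds +2; each star adds +2
Total: 16 + 6 + 0 = 22 states


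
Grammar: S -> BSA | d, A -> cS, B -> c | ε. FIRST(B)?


Per alternative of B: FIRST(c) = {c}; FIRST(ε) = {ε}
FIRST(B) = {c, ε}


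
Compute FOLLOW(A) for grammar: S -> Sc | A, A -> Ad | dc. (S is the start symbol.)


$ ∈ FOLLOW(S). For each A -> αBβ: add FIRST(β)\{ε} to FOLLOW(B); if β nullable, add FOLLOW(A).
FOLLOW(A) = {$, c, d}


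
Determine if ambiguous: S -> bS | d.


right-linear, alternatives start with distinct terminals 'b' vs 'd': unique leftmost derivation
Unambiguous


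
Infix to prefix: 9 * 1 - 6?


left-to-right (same/higher precedence on left): tree is (- (* 9 1) 6)
Prefix: - * 9 1 6


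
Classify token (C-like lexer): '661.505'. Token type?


Pattern: digits with a decimal point
Type: FLOAT_LITERAL


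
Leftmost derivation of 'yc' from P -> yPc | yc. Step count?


Derivation: P => yc
Steps: 1


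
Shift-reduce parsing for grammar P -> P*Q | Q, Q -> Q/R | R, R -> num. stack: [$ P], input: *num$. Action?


shift '*' to continue P -> P*Q
Action: shift


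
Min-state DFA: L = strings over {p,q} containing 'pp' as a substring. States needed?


KMP-style automaton: 2 progress states + 1 absorbing accept = 3
Minimal DFA: 3 states


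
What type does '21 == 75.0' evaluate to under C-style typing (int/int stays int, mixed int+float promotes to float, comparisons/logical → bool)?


Operand types: int == float
Rule: comparison yields bool
Result type: bool


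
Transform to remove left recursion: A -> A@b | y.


Left-recursive alternatives: A@b; non-recursive: y
Introduce A': A -> yA', A' -> @bA' | ε


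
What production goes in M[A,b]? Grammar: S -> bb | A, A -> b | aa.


For [A, b]: 'b' ∈ FIRST(b)
Entry: A -> b


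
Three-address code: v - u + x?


Break into single-operator statements:
t1 = v - u
t2 = t1 + x


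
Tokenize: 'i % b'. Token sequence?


Scan left to right, longest-match per lexeme
Tokens: ID(i), OP(%), ID(b)


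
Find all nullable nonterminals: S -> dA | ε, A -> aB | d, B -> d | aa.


A nonterminal is nullable iff some alternative derives ε (directly, or every symbol in it is nullable)
Nullable: {S}


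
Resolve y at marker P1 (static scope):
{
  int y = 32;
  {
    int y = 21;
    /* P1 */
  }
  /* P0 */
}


y declared in the same block as P1
y = 21


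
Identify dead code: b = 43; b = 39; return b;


first assignment to b is overwritten before any read
Dead: 'b = 43'


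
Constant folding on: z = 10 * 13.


10 * 13 = 130 at compile time
Optimized: z = 130


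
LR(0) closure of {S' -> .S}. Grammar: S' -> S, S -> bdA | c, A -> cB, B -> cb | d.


Start: S' -> .S
For each item with dot before a nonterminal B, add B -> .γ for every B-production
Closure: [S' -> .S, S -> .bdA, S -> .c]


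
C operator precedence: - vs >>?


'-' is additive (level 9); '>>' is shift (level 8)
Higher level binds tighter
'-' has higher precedence than '>>'


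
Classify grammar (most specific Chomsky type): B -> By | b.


Left-linear: every RHS is a terminal or one nonterminal followed by a terminal
Classification: Type 3 (Regular)


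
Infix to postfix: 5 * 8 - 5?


Left to right (same or higher precedence on left)
Postfix: 5 8 * 5 -


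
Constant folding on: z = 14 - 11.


14 - 11 = 3 at compile time
Optimized: z = 3


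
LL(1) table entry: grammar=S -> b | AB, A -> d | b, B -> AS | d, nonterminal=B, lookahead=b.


For [B, b]: 'b' ∈ FIRST(AS)
Entry: B -> AS


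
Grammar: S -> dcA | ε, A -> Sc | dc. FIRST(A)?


Per alternative of A: FIRST(Sc) = {c, d}; FIRST(dc) = {d}
FIRST(A) = {c, d}


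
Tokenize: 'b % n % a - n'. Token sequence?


Scan left to right, longest-match per lexeme
Tokens: ID(b), OP(%), ID(n), OP(%), ID(a), OP(-), ID(n)


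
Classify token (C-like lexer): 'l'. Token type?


Pattern: letter/underscore followed by alphanumerics, not a keyword
Type: IDENTIFIER


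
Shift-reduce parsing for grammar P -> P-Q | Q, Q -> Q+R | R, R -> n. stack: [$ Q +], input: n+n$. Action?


no handle; shift 'n'
Action: shift


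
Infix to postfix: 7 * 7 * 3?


Left to right (same or higher precedence on left)
Postfix: 7 7 * 3 *


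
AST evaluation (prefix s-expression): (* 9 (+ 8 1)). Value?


Evaluate inner: (+ 8 1) = 9
Evaluate root: (* 9 9) = 81
Result: 81


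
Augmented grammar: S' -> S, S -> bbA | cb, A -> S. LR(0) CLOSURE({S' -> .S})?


Start: S' -> .S
For each item with dot before a nonterminal B, add B -> .γ for every B-production
Closure: [S' -> .S, S -> .bbA, S -> .cb]


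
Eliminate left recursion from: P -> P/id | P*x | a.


Left-recursive alternatives: P/id, P*x; non-recursive: a
Introduce P': P -> aP', P' -> /idP' | *xP' | ε


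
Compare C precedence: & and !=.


'!=' is equality (level 6); '&' is bitwise AND (level 5)
Higher level binds tighter
'!=' has higher precedence than '&'


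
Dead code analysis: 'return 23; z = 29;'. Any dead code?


statement follows a return and is unreachable
Dead: 'z = 29'


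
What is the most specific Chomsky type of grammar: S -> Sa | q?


Left-linear: every RHS is a terminal or one nonterminal followed by a terminal
Classification: Type 3 (Regular)


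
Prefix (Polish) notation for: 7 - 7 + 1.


left-to-right (same/higher precedence on left): tree is (+ (- 7 7) 1)
Prefix: + - 7 7 1


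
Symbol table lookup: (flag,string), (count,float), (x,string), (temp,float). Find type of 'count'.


Lookup 'count' → type float


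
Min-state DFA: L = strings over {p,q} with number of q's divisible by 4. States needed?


Track (count of q) mod 4: states 0..3, accept at 0
Minimal DFA: 4 states


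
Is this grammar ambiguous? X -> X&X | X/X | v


'v&v/v' has two parse trees (no precedence encoded between & and /)
Ambiguous


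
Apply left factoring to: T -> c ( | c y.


Common prefix: 'c'
Factored: T -> c T', T' -> ( | y


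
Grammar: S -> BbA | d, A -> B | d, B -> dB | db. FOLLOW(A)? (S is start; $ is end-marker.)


$ ∈ FOLLOW(S). For each A -> αBβ: add FIRST(β)\{ε} to FOLLOW(B); if β nullable, add FOLLOW(A).
FOLLOW(A) = {$}


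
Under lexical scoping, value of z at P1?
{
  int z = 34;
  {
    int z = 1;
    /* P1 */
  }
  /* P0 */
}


z declared in the same block as P1
z = 1


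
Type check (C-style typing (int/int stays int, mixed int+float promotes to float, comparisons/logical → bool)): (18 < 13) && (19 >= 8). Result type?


Operand types: bool && bool
Rule: logical operators take bool operands and yield bool
Result type: bool


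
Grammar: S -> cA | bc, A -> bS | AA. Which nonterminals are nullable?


A nonterminal is nullable iff some alternative derives ε (directly, or every symbol in it is nullable)
Nullable: {}


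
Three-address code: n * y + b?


Break into single-operator statements:
t1 = n * y
t2 = t1 + b


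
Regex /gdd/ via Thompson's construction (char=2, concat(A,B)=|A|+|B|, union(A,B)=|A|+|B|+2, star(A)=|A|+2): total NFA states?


Syntax tree has 3 char leaf(s), 0 union(s), 0 star(s)
chars contribute 3×2 = 6; each union adds +2; each star adds +2
Total: 6 + 0 + 0 = 6 states


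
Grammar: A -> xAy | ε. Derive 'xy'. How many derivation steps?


Derivation: A => xAy => xy
Steps: 2


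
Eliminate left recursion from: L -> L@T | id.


Left-recursive alternatives: L@T; non-recursive: id
Introduce L': L -> idL', L' -> @TL' | ε


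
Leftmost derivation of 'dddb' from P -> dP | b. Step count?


Derivation: P => dP => ddP => dddP => dddb
Steps: 4


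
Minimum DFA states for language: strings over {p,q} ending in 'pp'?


Track the longest suffix of input matching a prefix of 'pp': 3 classes (prefixes of length 0..2)
Minimal DFA: 3 states


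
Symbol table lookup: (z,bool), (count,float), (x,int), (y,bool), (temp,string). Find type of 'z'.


Lookup 'z' → type bool


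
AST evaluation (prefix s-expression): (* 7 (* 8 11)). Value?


Evaluate inner: (* 8 11) = 88
Evaluate root: (* 7 88) = 616
Result: 616


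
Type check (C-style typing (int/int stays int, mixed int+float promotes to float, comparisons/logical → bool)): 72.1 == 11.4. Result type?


Operand types: float == float
Rule: comparison yields bool
Result type: bool


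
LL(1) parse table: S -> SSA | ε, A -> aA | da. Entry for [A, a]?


For [A, a]: 'a' ∈ FIRST(aA)
Entry: A -> aA


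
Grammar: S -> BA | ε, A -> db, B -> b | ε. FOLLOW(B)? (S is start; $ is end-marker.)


$ ∈ FOLLOW(S). For each A -> αBβ: add FIRST(β)\{ε} to FOLLOW(B); if β nullable, add FOLLOW(A).
FOLLOW(B) = {d}


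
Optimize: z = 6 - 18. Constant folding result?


6 - 18 = -12 at compile time
Optimized: z = -12


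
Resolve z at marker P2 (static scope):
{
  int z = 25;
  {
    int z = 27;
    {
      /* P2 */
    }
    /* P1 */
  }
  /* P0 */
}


P2's block does not declare z; resolves to the enclosing declaration at depth 1
z = 27


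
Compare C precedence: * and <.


'*' is multiplicative (level 10); '<' is relational (level 7)
Higher level binds tighter
'*' has higher precedence than '<'


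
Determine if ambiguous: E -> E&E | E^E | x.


'x&x^x' has two parse trees (no precedence encoded between & and ^)
Ambiguous


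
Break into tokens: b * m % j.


Scan left to right, longest-match per lexeme
Tokens: ID(b), OP(*), ID(m), OP(%), ID(j)


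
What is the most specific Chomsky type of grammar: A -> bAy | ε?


Single nonterminal LHS, but b^n y^n is not regular
Classification: Type 2 (Context-Free)


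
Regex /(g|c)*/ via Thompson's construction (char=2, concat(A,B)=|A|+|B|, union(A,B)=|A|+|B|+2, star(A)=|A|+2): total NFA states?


Syntax tree has 2 char leaf(s), 1 union(s), 1 star(s)
chars contribute 2×2 = 4; each union adds +2; each star adds +2
Total: 4 + 2 + 2 = 8 states


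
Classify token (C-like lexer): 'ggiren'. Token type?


Pattern: letter/underscore followed by alphanumerics, not a keyword
Type: IDENTIFIER


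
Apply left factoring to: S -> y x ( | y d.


Common prefix: 'y'
Factored: S -> y S', S' -> x ( | d


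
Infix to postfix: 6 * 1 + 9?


Left to right (same or higher precedence on left)
Postfix: 6 1 * 9 +


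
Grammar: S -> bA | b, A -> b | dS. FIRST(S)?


Per alternative of S: FIRST(bA) = {b}; FIRST(b) = {b}
FIRST(S) = {b}


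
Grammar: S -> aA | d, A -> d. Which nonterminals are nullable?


A nonterminal is nullable iff some alternative derives ε (directly, or every symbol in it is nullable)
Nullable: {}


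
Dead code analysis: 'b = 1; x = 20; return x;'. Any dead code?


b is assigned but never read
Dead: 'b = 1'


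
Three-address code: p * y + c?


Break into single-operator statements:
t1 = p * y
t2 = t1 + c


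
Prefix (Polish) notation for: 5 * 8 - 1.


left-to-right (same/higher precedence on left): tree is (- (* 5 8) 1)
Prefix: - * 5 8 1


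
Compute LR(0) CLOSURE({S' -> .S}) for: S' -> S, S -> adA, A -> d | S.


Start: S' -> .S
For each item with dot before a nonterminal B, add B -> .γ for every B-production
Closure: [S' -> .S, S -> .adA]


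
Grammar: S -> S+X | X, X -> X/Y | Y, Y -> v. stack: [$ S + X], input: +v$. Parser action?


handle 'S+X' on top; lookahead ∈ FOLLOW(S) = {+, $}
Action: reduce (S -> S+X)


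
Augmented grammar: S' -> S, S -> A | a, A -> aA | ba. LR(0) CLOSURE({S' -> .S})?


Start: S' -> .S
For each item with dot before a nonterminal B, add B -> .γ for every B-production
Closure: [S' -> .S, S -> .A, S -> .a, A -> .aA, A -> .ba]


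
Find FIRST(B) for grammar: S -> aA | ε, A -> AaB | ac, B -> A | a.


Per alternative of B: FIRST(A) = {a}; FIRST(a) = {a}
FIRST(B) = {a}


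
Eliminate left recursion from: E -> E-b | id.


Left-recursive alternatives: E-b; non-recursive: id
Introduce E': E -> idE', E' -> -bE' | ε


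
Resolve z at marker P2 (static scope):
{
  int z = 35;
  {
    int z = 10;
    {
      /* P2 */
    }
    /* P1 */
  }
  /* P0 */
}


P2's block does not declare z; resolves to the enclosing declaration at depth 1
z = 10


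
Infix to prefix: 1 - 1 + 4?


left-to-right (same/higher precedence on left): tree is (+ (- 1 1) 4)
Prefix: + - 1 1 4


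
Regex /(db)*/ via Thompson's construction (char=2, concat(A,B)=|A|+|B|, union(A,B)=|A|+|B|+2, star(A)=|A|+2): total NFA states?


Syntax tree has 2 char leaf(s), 0 union(s), 1 star(s)
chars contribute 2×2 = 4; each union adds +2; each star adds +2
Total: 4 + 0 + 2 = 6 states


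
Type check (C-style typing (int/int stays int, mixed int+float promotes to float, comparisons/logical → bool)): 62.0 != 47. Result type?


Operand types: float != int
Rule: comparison yields bool
Result type: bool


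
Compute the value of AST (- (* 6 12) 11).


Evaluate inner: (* 6 12) = 72
Evaluate root: (- 72 11) = 61
Result: 61


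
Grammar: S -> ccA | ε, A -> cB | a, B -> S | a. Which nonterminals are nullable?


A nonterminal is nullable iff some alternative derives ε (directly, or every symbol in it is nullable)
Nullable: {B, S}


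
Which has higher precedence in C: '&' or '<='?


'<=' is relational (level 7); '&' is bitwise AND (level 5)
Higher level binds tighter
'<=' has higher precedence than '&'


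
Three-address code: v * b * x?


Break into single-operator statements:
t1 = v * b
t2 = t1 * x


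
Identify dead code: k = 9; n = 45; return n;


k is assigned but never read
Dead: 'k = 9'


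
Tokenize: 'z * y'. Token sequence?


Scan left to right, longest-match per lexeme
Tokens: ID(z), OP(*), ID(y)


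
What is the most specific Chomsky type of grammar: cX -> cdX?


LHS has context (more than one symbol) and |LHS| ≤ |RHS|
Classification: Type 1 (Context-Sensitive)


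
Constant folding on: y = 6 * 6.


6 * 6 = 36 at compile time
Optimized: y = 36


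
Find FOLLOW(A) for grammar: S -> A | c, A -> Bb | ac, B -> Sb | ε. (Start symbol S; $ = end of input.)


$ ∈ FOLLOW(S). For each A -> αBβ: add FIRST(β)\{ε} to FOLLOW(B); if β nullable, add FOLLOW(A).
FOLLOW(A) = {$, b}


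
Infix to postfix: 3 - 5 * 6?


* has higher precedence, evaluate 5*6 first
Postfix: 3 5 6 * -


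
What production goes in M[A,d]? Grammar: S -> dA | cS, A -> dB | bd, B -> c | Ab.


For [A, d]: 'd' ∈ FIRST(dB)
Entry: A -> dB


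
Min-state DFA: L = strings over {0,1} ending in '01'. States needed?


Track the longest suffix of input matching a prefix of '01': 3 classes (prefixes of length 0..2)
Minimal DFA: 3 states


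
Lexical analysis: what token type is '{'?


Pattern: delimiter/punctuation
Type: PUNCTUATION


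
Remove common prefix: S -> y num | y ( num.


Common prefix: 'y'
Factored: S -> y S', S' -> num | ( num


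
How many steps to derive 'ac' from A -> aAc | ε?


Derivation: A => aAc => ac
Steps: 2


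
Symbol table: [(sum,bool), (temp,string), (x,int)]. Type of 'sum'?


Lookup 'sum' → type bool


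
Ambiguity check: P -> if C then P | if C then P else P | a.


dangling else: 'if C then if C then a else a' parses two ways
Ambiguous


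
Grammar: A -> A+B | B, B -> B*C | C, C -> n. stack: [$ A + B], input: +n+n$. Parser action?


handle 'A+B' on top; lookahead ∈ FOLLOW(A) = {+, $}
Action: reduce (A -> A+B)


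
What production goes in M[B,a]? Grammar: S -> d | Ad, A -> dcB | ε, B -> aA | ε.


For [B, a]: 'a' ∈ FIRST(aA)
Entry: B -> aA


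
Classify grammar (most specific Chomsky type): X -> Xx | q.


Left-linear: every RHS is a terminal or one nonterminal followed by a terminal
Classification: Type 3 (Regular)


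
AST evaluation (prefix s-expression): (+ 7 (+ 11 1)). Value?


Evaluate inner: (+ 11 1) = 12
Evaluate root: (+ 7 12) = 19
Result: 19


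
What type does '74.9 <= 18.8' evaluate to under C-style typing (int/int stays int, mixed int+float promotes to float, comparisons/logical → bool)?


Operand types: float <= float
Rule: comparison yields bool
Result type: bool


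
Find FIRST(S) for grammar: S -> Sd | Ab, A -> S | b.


Per alternative of S: FIRST(Sd) = {b}; FIRST(Ab) = {b}
FIRST(S) = {b}


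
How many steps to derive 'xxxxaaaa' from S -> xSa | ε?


Derivation: S => xSa => xxSaa => xxxSaaa => xxxxSaaaa => xxxxaaaa
Steps: 5


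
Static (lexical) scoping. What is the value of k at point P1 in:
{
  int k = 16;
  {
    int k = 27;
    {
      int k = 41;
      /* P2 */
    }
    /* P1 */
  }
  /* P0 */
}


k declared in the same block as P1
k = 27


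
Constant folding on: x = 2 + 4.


2 + 4 = 6 at compile time
Optimized: x = 6


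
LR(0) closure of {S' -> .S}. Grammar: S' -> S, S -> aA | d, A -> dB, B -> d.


Start: S' -> .S
For each item with dot before a nonterminal B, add B -> .γ for every B-production
Closure: [S' -> .S, S -> .aA, S -> .d]


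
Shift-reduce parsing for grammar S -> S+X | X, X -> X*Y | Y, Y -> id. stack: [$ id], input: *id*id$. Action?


'id' on top is the handle for Y -> id
Action: reduce (Y -> id)


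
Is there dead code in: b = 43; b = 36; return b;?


first assignment to b is overwritten before any read
Dead: 'b = 43'


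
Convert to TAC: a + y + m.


Break into single-operator statements:
t1 = a + y
t2 = t1 + m


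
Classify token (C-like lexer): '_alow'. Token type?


Pattern: letter/underscore followed by alphanumerics, not a keyword
Type: IDENTIFIER


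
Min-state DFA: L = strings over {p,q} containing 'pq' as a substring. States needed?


KMP-style automaton: 2 progress states + 1 absorbing accept = 3
Minimal DFA: 3 states


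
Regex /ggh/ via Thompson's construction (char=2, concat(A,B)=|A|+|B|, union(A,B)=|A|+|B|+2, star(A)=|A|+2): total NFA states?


Syntax tree has 3 char leaf(s), 0 union(s), 0 star(s)
chars contribute 3×2 = 6; each union adds +2; each star adds +2
Total: 6 + 0 + 0 = 6 states


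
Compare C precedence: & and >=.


'>=' is relational (level 7); '&' is bitwise AND (level 5)
Higher level binds tighter
'>=' has higher precedence than '&'


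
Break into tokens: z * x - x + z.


Scan left to right, longest-match per lexeme
Tokens: ID(z), OP(*), ID(x), OP(-), ID(x), OP(+), ID(z)


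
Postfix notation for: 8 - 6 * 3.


* has higher precedence, evaluate 6*3 first
Postfix: 8 6 3 * -


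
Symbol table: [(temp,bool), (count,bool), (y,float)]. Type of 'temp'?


Lookup 'temp' → type bool


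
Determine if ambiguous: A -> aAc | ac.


balanced a^n…c^n: each string has a unique parse
Unambiguous


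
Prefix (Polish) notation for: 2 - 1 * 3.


'*' binds tighter: tree is (- 2 (* 1 3))
Prefix: - 2 * 1 3


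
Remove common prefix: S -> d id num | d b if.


Common prefix: 'd'
Factored: S -> d S', S' -> id num | b if


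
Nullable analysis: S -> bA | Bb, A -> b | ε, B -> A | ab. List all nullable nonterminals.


A nonterminal is nullable iff some alternative derives ε (directly, or every symbol in it is nullable)
Nullable: {A, B}


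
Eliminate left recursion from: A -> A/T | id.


Left-recursive alternatives: A/T; non-recursive: id
Introduce A': A -> idA', A' -> /TA' | ε


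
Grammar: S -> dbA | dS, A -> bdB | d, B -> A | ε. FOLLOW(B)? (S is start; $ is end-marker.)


$ ∈ FOLLOW(S). For each A -> αBβ: add FIRST(β)\{ε} to FOLLOW(B); if β nullable, add FOLLOW(A).
FOLLOW(B) = {$}


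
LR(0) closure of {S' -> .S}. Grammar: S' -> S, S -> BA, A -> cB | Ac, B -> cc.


Start: S' -> .S
For each item with dot before a nonterminal B, add B -> .γ for every B-production
Closure: [S' -> .S, S -> .BA, B -> .cc]


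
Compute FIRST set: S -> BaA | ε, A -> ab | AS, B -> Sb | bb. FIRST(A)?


Per alternative of A: FIRST(ab) = {a}; FIRST(AS) = {a}
FIRST(A) = {a}


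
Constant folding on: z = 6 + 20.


6 + 20 = 26 at compile time
Optimized: z = 26


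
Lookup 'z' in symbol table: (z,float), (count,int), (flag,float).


Lookup 'z' → type float


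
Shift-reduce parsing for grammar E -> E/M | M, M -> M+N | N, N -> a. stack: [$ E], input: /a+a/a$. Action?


shift '/' to continue E -> E/M
Action: shift


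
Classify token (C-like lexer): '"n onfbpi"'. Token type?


Pattern: double-quoted sequence
Type: STRING_LITERAL


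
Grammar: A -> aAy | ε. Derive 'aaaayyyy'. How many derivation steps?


Derivation: A => aAy => aaAyy => aaaAyyy => aaaaAyyyy => aaaayyyy
Steps: 5


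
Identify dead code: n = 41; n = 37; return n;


first assignment to n is overwritten before any read
Dead: 'n = 41'


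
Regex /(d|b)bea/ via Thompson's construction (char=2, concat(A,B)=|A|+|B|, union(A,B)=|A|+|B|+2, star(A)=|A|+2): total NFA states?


Syntax tree has 5 char leaf(s), 1 union(s), 0 star(s)
chars contribute 5×2 = 10; each union adds +2; each star adds +2
Total: 10 + 2 + 0 = 12 states


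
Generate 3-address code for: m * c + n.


Break into single-operator statements:
t1 = m * c
t2 = t1 + n


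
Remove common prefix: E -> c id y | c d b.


Common prefix: 'c'
Factored: E -> c E', E' -> id y | d b


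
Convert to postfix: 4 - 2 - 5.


Left to right (same or higher precedence on left)
Postfix: 4 2 - 5 -


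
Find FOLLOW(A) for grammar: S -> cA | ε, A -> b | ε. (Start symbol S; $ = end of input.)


$ ∈ FOLLOW(S). For each A -> αBβ: add FIRST(β)\{ε} to FOLLOW(B); if β nullable, add FOLLOW(A).
FOLLOW(A) = {$}


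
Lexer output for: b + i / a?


Scan left to right, longest-match per lexeme
Tokens: ID(b), OP(+), ID(i), OP(/), ID(a)


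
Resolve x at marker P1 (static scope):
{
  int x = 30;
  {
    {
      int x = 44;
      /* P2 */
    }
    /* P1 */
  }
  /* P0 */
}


P1's block does not declare x; resolves to the enclosing declaration at depth 0
x = 30


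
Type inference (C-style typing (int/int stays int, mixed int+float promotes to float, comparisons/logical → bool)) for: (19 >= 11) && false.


Operand types: bool && bool
Rule: logical operators take bool operands and yield bool
Result type: bool


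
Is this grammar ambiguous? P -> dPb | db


balanced d^n…b^n: each string has a unique parse
Unambiguous


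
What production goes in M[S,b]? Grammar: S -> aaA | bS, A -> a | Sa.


For [S, b]: 'b' ∈ FIRST(bS)
Entry: S -> bS


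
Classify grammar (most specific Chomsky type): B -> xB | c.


Right-linear: every RHS is a terminal or a terminal followed by one nonterminal
Classification: Type 3 (Regular)


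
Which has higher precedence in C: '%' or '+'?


'%' is multiplicative (level 10); '+' is additive (level 9)
Higher level binds tighter
'%' has higher precedence than '+'


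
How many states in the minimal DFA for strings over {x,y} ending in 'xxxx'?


Track the longest suffix of input matching a prefix of 'xxxx': 5 classes (prefixes of length 0..4)
Minimal DFA: 5 states


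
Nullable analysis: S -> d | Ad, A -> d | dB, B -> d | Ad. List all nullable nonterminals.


A nonterminal is nullable iff some alternative derives ε (directly, or every symbol in it is nullable)
Nullable: {}


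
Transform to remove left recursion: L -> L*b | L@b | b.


Left-recursive alternatives: L*b, L@b; non-recursive: b
Introduce L': L -> bL', L' -> *bL' | @bL' | ε


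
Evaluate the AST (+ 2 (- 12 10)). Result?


Evaluate inner: (- 12 10) = 2
Evaluate root: (+ 2 2) = 4
Result: 4


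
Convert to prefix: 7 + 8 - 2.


left-to-right (same/higher precedence on left): tree is (- (+ 7 8) 2)
Prefix: - + 7 8 2


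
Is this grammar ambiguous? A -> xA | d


right-linear, alternatives start with distinct terminals 'x' vs 'd': unique leftmost derivation
Unambiguous


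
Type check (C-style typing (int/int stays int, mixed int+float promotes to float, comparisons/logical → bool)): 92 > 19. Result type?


Operand types: int > int
Rule: comparison yields bool
Result type: bool


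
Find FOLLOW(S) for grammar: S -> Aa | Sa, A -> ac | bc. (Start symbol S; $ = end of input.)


$ ∈ FOLLOW(S). For each A -> αBβ: add FIRST(β)\{ε} to FOLLOW(B); if β nullable, add FOLLOW(A).
FOLLOW(S) = {$, a}


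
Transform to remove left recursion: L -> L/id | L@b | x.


Left-recursive alternatives: L/id, L@b; non-recursive: x
Introduce L': L -> xL', L' -> /idL' | @bL' | ε


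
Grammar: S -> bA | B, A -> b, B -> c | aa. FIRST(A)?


Per alternative of A: FIRST(b) = {b}
FIRST(A) = {b}


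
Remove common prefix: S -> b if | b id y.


Common prefix: 'b'
Factored: S -> b S', S' -> if | id y


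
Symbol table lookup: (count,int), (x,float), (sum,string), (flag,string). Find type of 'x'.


Lookup 'x' → type float


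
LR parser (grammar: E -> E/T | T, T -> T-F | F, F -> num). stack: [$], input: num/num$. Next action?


no handle on stack; shift 'num'
Action: shift


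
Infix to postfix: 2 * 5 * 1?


Left to right (same or higher precedence on left)
Postfix: 2 5 * 1 *


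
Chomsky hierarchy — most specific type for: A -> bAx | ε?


Single nonterminal LHS, but b^n x^n is not regular
Classification: Type 2 (Context-Free)


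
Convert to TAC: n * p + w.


Break into single-operator statements:
t1 = n * p
t2 = t1 + w


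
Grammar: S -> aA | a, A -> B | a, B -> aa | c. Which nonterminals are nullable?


A nonterminal is nullable iff some alternative derives ε (directly, or every symbol in it is nullable)
Nullable: {}


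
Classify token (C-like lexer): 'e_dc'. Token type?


Pattern: letter/underscore followed by alphanumerics, not a keyword
Type: IDENTIFIER


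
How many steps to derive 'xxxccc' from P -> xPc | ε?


Derivation: P => xPc => xxPcc => xxxPccc => xxxccc
Steps: 4


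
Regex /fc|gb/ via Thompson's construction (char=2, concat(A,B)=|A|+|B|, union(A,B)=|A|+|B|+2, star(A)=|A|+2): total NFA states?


Syntax tree has 4 char leaf(s), 1 union(s), 0 star(s)
chars contribute 4×2 = 8; each union adds +2; each star adds +2
Total: 8 + 2 + 0 = 10 states


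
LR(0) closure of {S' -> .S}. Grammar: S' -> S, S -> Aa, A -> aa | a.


Start: S' -> .S
For each item with dot before a nonterminal B, add B -> .γ for every B-production
Closure: [S' -> .S, S -> .Aa, A -> .aa, A -> .a]


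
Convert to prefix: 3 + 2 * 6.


'*' binds tighter: tree is (+ 3 (* 2 6))
Prefix: + 3 * 2 6


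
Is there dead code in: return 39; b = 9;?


statement follows a return and is unreachable
Dead: 'b = 9'


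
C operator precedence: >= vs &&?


'>=' is relational (level 7); '&&' is logical AND (level 2)
Higher level binds tighter
'>=' has higher precedence than '&&'


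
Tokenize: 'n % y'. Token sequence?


Scan left to right, longest-match per lexeme
Tokens: ID(n), OP(%), ID(y)


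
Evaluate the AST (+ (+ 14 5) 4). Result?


Evaluate inner: (+ 14 5) = 19
Evaluate root: (+ 19 4) = 23
Result: 23


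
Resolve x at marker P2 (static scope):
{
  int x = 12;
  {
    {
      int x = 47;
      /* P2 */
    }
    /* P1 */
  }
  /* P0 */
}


x declared in the same block as P2
x = 47


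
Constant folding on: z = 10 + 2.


10 + 2 = 12 at compile time
Optimized: z = 12


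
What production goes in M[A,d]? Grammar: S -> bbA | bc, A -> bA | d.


For [A, d]: 'd' ∈ FIRST(d)
Entry: A -> d


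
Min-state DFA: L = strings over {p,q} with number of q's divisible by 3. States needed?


Track (count of q) mod 3: states 0..2, accept at 0
Minimal DFA: 3 states


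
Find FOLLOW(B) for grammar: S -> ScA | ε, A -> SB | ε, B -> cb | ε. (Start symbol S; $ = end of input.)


$ ∈ FOLLOW(S). For each A -> αBβ: add FIRST(β)\{ε} to FOLLOW(B); if β nullable, add FOLLOW(A).
FOLLOW(B) = {$, c}


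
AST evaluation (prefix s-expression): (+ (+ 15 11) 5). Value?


Evaluate inner: (+ 15 11) = 26
Evaluate root: (+ 26 5) = 31
Result: 31


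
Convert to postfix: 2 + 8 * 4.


* has higher precedence, evaluate 8*4 first
Postfix: 2 8 4 * +


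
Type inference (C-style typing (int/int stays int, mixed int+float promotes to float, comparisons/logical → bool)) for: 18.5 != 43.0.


Operand types: float != float
Rule: comparison yields bool
Result type: bool


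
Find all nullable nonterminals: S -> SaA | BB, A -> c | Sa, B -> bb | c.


A nonterminal is nullable iff some alternative derives ε (directly, or every symbol in it is nullable)
Nullable: {}


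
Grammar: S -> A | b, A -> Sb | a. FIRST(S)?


Per alternative of S: FIRST(A) = {a, b}; FIRST(b) = {b}
FIRST(S) = {a, b}


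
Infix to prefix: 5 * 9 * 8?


left-to-right (same/higher precedence on left): tree is (* (* 5 9) 8)
Prefix: * * 5 9 8


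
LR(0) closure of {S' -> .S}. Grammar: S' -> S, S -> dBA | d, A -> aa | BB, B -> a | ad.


Start: S' -> .S
For each item with dot before a nonterminal B, add B -> .γ for every B-production
Closure: [S' -> .S, S -> .dBA, S -> .d]


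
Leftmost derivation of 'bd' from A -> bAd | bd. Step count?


Derivation: A => bd
Steps: 1


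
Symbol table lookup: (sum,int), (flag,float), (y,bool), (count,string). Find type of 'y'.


Lookup 'y' → type bool


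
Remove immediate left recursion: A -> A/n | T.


Left-recursive alternatives: A/n; non-recursive: T
Introduce A': A -> TA', A' -> /nA' | ε


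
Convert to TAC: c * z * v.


Break into single-operator statements:
t1 = c * z
t2 = t1 * v


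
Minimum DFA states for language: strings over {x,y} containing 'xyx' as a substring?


KMP-style automaton: 3 progress states + 1 absorbing accept = 4
Minimal DFA: 4 states


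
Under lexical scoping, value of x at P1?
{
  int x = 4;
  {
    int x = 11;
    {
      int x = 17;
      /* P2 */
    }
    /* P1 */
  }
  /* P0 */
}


x declared in the same block as P1
x = 11


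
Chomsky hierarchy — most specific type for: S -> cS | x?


Right-linear: every RHS is a terminal or a terminal followed by one nonterminal
Classification: Type 3 (Regular)


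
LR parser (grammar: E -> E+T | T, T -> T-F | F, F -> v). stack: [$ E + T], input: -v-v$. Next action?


'-' can extend T; shift to build T -> T-F
Action: shift


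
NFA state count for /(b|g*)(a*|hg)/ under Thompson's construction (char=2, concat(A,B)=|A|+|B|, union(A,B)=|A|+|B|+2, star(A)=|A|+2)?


Syntax tree has 5 char leaf(s), 2 union(s), 2 star(s)
chars contribute 5×2 = 10; each union adds +2; each star adds +2
Total: 10 + 4 + 4 = 18 states


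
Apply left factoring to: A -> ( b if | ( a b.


Common prefix: '('
Factored: A -> ( A', A' -> b if | a b


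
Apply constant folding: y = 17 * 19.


17 * 19 = 323 at compile time
Optimized: y = 323


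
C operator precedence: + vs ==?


'+' is additive (level 9); '==' is equality (level 6)
Higher level binds tighter
'+' has higher precedence than '=='


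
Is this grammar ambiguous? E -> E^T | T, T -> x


precedence layered via separate nonterminal T: deterministic
Unambiguous


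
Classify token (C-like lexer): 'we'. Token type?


Pattern: letter/underscore followed by alphanumerics, not a keyword
Type: IDENTIFIER


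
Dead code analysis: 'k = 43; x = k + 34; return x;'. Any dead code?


k is read by x's definition; x is returned
No dead code


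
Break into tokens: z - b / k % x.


Scan left to right, longest-match per lexeme
Tokens: ID(z), OP(-), ID(b), OP(/), ID(k), OP(%), ID(x)


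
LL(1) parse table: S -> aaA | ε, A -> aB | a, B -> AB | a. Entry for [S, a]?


For [S, a]: 'a' ∈ FIRST(aaA)
Entry: S -> aaA


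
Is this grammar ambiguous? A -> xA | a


right-linear, alternatives start with distinct terminals 'x' vs 'a': unique leftmost derivation
Unambiguous


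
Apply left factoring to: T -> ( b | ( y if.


Common prefix: '('
Factored: T -> ( T', T' -> b | y if


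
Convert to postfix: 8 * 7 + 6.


Left to right (same or higher precedence on left)
Postfix: 8 7 * 6 +


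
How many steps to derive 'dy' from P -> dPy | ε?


Derivation: P => dPy => dy
Steps: 2


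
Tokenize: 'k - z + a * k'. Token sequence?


Scan left to right, longest-match per lexeme
Tokens: ID(k), OP(-), ID(z), OP(+), ID(a), OP(*), ID(k)


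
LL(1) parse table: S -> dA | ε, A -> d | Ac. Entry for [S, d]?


For [S, d]: 'd' ∈ FIRST(dA)
Entry: S -> dA


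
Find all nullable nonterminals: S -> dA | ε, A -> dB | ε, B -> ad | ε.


A nonterminal is nullable iff some alternative derives ε (directly, or every symbol in it is nullable)
Nullable: {A, B, S}


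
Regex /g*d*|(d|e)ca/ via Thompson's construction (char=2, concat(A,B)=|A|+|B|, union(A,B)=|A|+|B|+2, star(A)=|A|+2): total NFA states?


Syntax tree has 6 char leaf(s), 2 union(s), 2 star(s)
chars contribute 6×2 = 12; each union adds +2; each star adds +2
Total: 12 + 4 + 4 = 20 states


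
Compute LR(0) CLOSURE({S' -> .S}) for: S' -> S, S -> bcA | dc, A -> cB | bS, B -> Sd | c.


Start: S' -> .S
For each item with dot before a nonterminal B, add B -> .γ for every B-production
Closure: [S' -> .S, S -> .bcA, S -> .dc]


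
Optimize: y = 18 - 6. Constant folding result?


18 - 6 = 12 at compile time
Optimized: y = 12


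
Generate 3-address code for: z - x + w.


Break into single-operator statements:
t1 = z - x
t2 = t1 + w


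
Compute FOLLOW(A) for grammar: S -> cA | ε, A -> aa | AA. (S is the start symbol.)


$ ∈ FOLLOW(S). For each A -> αBβ: add FIRST(β)\{ε} to FOLLOW(B); if β nullable, add FOLLOW(A).
FOLLOW(A) = {$, a}


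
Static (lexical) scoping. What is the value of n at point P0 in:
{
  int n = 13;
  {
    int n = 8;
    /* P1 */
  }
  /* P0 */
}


n declared in the same block as P0
n = 13


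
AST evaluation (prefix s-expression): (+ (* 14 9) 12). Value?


Evaluate inner: (* 14 9) = 126
Evaluate root: (+ 126 12) = 138
Result: 138


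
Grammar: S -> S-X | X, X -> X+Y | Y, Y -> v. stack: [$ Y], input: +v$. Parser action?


'Y' (not preceded by X+) is the handle for X -> Y
Action: reduce (X -> Y)


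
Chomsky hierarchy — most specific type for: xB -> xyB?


LHS has context (more than one symbol) and |LHS| ≤ |RHS|
Classification: Type 1 (Context-Sensitive)


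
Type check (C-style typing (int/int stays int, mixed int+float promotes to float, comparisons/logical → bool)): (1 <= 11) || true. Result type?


Operand types: bool || bool
Rule: logical operators take bool operands and yield bool
Result type: bool


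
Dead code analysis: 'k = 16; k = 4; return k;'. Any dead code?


first assignment to k is overwritten before any read
Dead: 'k = 16'


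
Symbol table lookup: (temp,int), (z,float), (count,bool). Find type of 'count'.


Lookup 'count' → type bool


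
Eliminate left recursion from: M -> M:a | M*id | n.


Left-recursive alternatives: M:a, M*id; non-recursive: n
Introduce M': M -> nM', M' -> :aM' | *idM' | ε


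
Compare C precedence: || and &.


'&' is bitwise AND (level 5); '||' is logical OR (level 1)
Higher level binds tighter
'&' has higher precedence than '||'


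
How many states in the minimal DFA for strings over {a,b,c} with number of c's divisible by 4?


Track (count of c) mod 4: states 0..3, accept at 0
Minimal DFA: 4 states


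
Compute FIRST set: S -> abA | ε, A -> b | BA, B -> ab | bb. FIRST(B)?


Per alternative of B: FIRST(ab) = {a}; FIRST(bb) = {b}
FIRST(B) = {a, b}


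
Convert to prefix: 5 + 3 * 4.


'*' binds tighter: tree is (+ 5 (* 3 4))
Prefix: + 5 * 3 4


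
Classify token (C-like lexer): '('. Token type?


Pattern: delimiter/punctuation
Type: PUNCTUATION


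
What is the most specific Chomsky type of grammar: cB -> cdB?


LHS has context (more than one symbol) and |LHS| ≤ |RHS|
Classification: Type 1 (Context-Sensitive)


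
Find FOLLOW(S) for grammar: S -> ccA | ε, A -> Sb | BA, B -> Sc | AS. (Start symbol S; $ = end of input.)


$ ∈ FOLLOW(S). For each A -> αBβ: add FIRST(β)\{ε} to FOLLOW(B); if β nullable, add FOLLOW(A).
FOLLOW(S) = {$, b, c}


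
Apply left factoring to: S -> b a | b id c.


Common prefix: 'b'
Factored: S -> b S', S' -> a | id c


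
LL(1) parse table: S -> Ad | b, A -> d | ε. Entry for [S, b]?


For [S, b]: 'b' ∈ FIRST(b)
Entry: S -> b


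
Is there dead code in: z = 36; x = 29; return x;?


z is assigned but never read
Dead: 'z = 36'


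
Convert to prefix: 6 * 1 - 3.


left-to-right (same/higher precedence on left): tree is (- (* 6 1) 3)
Prefix: - * 6 1 3


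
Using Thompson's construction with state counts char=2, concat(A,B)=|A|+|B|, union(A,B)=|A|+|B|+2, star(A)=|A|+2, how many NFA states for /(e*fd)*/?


Syntax tree has 3 char leaf(s), 0 union(s), 2 star(s)
chars contribute 3×2 = 6; each union adds +2; each star adds +2
Total: 6 + 0 + 4 = 10 states


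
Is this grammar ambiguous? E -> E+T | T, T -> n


precedence layered via separate nonterminal T: deterministic
Unambiguous


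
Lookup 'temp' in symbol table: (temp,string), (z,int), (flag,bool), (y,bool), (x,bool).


Lookup 'temp' → type string


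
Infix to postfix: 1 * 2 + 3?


Left to right (same or higher precedence on left)
Postfix: 1 2 * 3 +


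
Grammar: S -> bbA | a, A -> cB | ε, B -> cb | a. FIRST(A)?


Per alternative of A: FIRST(cB) = {c}; FIRST(ε) = {ε}
FIRST(A) = {c, ε}


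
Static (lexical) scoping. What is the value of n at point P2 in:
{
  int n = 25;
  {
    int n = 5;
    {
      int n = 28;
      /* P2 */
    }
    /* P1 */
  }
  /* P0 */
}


n declared in the same block as P2
n = 28


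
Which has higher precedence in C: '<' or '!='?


'<' is relational (level 7); '!=' is equality (level 6)
Higher level binds tighter
'<' has higher precedence than '!='


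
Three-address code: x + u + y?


Break into single-operator statements:
t1 = x + u
t2 = t1 + y


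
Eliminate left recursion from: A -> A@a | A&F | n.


Left-recursive alternatives: A@a, A&F; non-recursive: n
Introduce A': A -> nA', A' -> @aA' | &FA' | ε


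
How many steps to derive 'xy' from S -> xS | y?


Derivation: S => xS => xy
Steps: 2


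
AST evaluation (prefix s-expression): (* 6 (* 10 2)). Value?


Evaluate inner: (* 10 2) = 20
Evaluate root: (* 6 20) = 120
Result: 120


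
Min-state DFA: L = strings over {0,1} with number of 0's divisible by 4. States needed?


Track (count of 0) mod 4: states 0..3, accept at 0
Minimal DFA: 4 states


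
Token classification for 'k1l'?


Pattern: letter/underscore followed by alphanumerics, not a keyword
Type: IDENTIFIER


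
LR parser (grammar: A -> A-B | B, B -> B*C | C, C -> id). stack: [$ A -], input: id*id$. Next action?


no handle ('A-' is not any RHS); shift 'id'
Action: shift


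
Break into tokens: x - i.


Scan left to right, longest-match per lexeme
Tokens: ID(x), OP(-), ID(i)


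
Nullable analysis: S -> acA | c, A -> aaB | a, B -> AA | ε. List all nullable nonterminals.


A nonterminal is nullable iff some alternative derives ε (directly, or every symbol in it is nullable)
Nullable: {B}
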